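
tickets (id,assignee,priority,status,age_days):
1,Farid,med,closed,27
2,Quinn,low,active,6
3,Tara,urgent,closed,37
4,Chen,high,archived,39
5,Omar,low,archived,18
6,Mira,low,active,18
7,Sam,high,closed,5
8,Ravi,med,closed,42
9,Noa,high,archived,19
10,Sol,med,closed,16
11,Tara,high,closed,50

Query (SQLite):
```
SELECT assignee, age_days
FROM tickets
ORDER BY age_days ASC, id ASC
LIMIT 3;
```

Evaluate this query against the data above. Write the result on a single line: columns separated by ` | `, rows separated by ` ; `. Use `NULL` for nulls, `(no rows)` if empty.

Sam | 5 ; Quinn | 6 ; Sol | 16

Sort by age_days asc, tiebreak id asc: (5, id=7), (6, id=2), (16, id=10), (18, id=5), (18, id=6), (19, id=9) …. Take first 3.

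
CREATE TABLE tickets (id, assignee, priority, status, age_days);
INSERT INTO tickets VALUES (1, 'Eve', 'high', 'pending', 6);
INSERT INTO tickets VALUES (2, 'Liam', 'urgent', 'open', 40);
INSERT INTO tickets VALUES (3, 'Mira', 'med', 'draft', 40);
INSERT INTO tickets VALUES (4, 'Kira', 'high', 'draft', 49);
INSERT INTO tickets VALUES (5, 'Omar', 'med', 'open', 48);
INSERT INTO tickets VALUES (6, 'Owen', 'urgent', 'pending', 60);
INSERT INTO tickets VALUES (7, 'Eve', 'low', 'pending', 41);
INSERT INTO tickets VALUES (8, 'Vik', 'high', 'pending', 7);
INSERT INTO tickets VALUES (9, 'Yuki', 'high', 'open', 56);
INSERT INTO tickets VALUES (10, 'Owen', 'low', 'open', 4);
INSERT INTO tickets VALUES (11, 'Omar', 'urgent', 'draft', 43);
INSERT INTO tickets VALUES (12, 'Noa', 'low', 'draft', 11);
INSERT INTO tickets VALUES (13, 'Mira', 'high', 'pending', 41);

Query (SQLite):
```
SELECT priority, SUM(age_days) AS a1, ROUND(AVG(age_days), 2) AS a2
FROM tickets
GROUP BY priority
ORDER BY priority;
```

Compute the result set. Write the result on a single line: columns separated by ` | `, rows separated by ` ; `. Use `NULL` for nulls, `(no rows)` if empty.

high | 159 | 31.8 ; low | 56 | 18.67 ; med | 88 | 44 ; urgent | 143 | 47.67

Group tickets by priority.
Per group compute: SUM(age_days), ROUND(AVG(age_days), 2).
  high: ids {1, 4, 8, 9, 13} → SUM(age_days)=159, ROUND(AVG(age_days), 2)=31.8
  low: ids {7, 10, 12} → SUM(age_days)=56, ROUND(AVG(age_days), 2)=18.67
  med: ids {3, 5} → SUM(age_days)=88, ROUND(AVG(age_days), 2)=44
  urgent: ids {2, 6, 11} → SUM(age_days)=143, ROUND(AVG(age_days), 2)=47.67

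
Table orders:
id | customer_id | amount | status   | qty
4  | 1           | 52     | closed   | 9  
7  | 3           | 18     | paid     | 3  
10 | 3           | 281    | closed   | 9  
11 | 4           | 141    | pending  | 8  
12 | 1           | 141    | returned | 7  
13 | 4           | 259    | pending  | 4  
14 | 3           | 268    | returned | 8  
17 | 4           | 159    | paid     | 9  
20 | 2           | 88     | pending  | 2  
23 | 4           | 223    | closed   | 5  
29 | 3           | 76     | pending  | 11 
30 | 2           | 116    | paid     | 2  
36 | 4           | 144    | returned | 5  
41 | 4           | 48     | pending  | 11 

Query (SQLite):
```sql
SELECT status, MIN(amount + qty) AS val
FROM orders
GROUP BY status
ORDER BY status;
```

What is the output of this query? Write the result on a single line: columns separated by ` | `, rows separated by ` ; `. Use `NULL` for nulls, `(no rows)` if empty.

closed | 61 ; paid | 21 ; pending | 59 ; returned | 148

For each row compute amount + qty.
Group by status; take MIN of the expression per group.
  closed: ids {4, 10, 23} → MIN(amount + qty)=61
  paid: ids {7, 17, 30} → MIN(amount + qty)=21
  pending: ids {11, 13, 20, 29, 41} → MIN(amount + qty)=59
  returned: ids {12, 14, 36} → MIN(amount + qty)=148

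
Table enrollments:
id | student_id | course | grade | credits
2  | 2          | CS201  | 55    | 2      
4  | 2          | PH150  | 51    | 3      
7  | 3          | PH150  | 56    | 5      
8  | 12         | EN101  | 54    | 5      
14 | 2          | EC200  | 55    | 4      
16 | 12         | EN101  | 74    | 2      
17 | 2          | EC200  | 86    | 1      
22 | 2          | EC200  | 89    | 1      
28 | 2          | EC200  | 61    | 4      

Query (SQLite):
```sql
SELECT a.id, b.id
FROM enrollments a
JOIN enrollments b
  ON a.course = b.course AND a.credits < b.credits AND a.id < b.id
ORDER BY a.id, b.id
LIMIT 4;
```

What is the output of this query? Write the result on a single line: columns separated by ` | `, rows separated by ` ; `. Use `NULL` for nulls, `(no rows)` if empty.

Pairs (a,b) with same course, a.credits < b.credits, a.id < b.id.
course groups: CS201:{2} EC200:{14,17,22,28} EN101:{8,16} PH150:{4,7}
Ordered by (a.id, b.id); first 4.

4 | 7 ; 17 | 28 ; 22 | 28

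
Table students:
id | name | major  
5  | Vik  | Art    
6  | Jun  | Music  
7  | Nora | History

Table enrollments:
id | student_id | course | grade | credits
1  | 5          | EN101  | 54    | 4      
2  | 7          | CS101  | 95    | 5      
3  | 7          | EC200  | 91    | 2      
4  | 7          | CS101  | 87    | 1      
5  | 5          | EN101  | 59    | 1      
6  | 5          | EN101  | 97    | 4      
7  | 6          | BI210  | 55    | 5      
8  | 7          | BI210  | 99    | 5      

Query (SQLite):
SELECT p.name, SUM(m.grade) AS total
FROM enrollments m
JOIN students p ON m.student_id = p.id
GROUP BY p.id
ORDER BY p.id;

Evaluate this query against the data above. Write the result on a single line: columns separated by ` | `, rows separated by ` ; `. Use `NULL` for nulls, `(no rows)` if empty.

Vik | 210 ; Jun | 55 ; Nora | 372

Join each enrollments row to its students via student_id.
Group joined rows by students.id; compute SUM(m.grade) per group.
  5: ids {1, 5, 6} → SUM(m.grade)=210
  6: ids {7} → SUM(m.grade)=55
  7: ids {2, 3, 4, 8} → SUM(m.grade)=372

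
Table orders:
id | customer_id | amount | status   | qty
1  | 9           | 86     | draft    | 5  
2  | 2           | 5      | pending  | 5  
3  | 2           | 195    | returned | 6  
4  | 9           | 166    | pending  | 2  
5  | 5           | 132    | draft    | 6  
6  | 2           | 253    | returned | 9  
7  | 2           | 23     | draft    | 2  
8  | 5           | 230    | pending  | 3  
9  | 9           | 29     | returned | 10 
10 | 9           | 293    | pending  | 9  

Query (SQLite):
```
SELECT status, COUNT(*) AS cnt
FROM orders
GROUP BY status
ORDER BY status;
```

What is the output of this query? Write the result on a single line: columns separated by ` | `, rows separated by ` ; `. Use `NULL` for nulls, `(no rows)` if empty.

draft | 3 ; pending | 4 ; returned | 3

Partition orders by status; compute COUNT(*) within each group.
  draft: ids {1, 5, 7} → COUNT(*)=3
  pending: ids {2, 4, 8, 10} → COUNT(*)=4
  returned: ids {3, 6, 9} → COUNT(*)=3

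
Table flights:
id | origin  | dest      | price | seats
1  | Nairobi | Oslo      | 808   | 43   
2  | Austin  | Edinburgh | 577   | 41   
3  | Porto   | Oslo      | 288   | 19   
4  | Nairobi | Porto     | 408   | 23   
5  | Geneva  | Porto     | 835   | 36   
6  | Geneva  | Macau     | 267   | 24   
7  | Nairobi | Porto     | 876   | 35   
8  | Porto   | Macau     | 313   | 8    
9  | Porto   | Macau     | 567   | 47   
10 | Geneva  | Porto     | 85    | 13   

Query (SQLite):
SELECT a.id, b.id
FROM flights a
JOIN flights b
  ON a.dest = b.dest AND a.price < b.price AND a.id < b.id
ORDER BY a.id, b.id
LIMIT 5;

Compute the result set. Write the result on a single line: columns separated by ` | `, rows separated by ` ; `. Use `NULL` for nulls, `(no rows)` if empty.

4 | 5 ; 4 | 7 ; 5 | 7 ; 6 | 8 ; 6 | 9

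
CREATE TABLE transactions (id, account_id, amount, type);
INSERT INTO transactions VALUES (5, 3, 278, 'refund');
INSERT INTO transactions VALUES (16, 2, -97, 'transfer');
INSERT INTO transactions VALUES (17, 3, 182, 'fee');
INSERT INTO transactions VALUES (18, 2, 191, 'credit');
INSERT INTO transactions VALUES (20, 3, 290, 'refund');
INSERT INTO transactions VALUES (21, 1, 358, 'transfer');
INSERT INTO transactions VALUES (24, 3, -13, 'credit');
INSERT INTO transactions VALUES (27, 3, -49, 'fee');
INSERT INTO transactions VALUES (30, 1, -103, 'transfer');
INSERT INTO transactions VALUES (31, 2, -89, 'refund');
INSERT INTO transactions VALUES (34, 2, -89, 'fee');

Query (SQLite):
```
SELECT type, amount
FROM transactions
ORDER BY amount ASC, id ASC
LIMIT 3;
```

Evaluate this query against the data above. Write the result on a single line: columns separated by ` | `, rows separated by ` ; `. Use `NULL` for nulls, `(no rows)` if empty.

Sort by amount asc, tiebreak id asc: (-103, id=30), (-97, id=16), (-89, id=31), (-89, id=34), (-49, id=27), (-13, id=24) …. Take first 3.

transfer | -103 ; transfer | -97 ; refund | -89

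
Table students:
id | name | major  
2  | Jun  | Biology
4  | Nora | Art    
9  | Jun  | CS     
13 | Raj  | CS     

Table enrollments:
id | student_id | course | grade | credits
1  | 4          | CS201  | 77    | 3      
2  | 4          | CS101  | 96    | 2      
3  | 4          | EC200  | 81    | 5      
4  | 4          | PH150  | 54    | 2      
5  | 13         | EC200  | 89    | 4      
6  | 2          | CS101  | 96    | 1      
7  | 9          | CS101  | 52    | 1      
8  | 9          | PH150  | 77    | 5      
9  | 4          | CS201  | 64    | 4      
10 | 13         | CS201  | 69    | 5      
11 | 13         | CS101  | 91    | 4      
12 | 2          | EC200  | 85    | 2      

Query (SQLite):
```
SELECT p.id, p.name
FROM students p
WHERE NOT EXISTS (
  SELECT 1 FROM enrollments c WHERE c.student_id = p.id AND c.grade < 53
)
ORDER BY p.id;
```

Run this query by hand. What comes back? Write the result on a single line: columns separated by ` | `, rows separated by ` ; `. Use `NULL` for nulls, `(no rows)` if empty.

2 | Jun ; 4 | Nora ; 13 | Raj

For each students row, check whether any enrollments with matching student_id has grade < 53.
Keep rows where that is false.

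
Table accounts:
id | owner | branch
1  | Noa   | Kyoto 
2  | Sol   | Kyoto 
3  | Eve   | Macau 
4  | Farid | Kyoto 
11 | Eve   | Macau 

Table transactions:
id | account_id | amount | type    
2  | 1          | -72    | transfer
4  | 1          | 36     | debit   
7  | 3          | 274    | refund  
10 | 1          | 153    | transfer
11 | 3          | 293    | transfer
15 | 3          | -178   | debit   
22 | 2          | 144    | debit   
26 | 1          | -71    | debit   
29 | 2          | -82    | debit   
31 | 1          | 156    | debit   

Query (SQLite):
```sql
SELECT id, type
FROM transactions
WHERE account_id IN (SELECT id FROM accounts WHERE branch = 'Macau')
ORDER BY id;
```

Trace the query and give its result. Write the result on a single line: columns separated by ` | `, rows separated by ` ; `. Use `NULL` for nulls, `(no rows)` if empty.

7 | refund ; 11 | transfer ; 15 | debit

Inner query: accounts.id where branch = 'Macau'.
Outer: keep transactions rows whose account_id is in that set.
Inner query → {3, 11}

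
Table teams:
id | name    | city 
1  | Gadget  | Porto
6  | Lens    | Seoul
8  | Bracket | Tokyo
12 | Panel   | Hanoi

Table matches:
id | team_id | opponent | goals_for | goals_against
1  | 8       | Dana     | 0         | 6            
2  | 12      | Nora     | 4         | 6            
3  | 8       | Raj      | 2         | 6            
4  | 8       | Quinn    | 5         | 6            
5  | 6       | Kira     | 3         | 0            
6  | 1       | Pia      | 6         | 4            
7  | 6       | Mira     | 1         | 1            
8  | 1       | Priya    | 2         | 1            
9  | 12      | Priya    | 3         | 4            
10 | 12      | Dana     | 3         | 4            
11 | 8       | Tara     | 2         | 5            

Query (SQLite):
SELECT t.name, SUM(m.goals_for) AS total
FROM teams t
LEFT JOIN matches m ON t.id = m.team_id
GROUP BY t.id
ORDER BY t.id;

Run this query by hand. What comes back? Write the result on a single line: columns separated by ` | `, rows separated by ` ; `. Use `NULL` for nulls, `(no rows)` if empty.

LEFT JOIN keeps every teams row; unmatched ones get NULL for matches columns.
Group by teams.id and compute SUM(m.goals_for). SUM over an all-NULL group is NULL.
  1: ids {6, 8} → SUM(m.goals_for)=8
  6: ids {5, 7} → SUM(m.goals_for)=4
  8: ids {1, 3, 4, 11} → SUM(m.goals_for)=9
  12: ids {2, 9, 10} → SUM(m.goals_for)=10

Gadget | 8 ; Lens | 4 ; Bracket | 9 ; Panel | 10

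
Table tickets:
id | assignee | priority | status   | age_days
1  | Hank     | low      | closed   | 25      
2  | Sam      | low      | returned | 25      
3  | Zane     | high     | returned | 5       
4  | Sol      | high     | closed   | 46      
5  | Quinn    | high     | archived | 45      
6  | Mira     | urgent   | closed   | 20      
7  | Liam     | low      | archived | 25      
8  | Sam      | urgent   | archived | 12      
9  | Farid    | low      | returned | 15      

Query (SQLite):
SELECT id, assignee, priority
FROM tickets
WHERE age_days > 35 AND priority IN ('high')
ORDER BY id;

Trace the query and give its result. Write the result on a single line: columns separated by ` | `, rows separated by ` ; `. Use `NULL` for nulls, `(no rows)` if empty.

4 | Sol | high ; 5 | Quinn | high

age_days > 35: ids {4, 5}
priority IN ('high'): ids {3, 4, 5}
Combine with AND.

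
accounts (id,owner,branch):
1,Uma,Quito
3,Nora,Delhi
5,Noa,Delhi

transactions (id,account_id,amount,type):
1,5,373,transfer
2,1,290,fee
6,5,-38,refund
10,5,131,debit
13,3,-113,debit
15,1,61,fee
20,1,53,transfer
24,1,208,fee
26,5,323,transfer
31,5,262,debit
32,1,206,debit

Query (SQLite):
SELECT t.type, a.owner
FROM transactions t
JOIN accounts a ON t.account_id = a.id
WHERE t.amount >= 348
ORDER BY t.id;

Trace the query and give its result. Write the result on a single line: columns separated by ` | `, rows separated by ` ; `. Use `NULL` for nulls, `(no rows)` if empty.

Each transactions row matches the accounts row where account_id = accounts.id.
Then keep rows with t.amount >= 348.

transfer | Noa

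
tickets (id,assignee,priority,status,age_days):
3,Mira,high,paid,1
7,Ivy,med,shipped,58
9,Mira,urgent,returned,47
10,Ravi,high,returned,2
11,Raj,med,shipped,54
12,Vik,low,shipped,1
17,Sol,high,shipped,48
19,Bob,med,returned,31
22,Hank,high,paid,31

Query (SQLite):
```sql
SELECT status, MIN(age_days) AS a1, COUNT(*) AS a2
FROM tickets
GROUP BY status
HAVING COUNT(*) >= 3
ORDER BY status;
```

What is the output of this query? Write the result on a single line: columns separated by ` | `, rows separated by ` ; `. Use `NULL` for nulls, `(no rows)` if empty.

returned | 2 | 3 ; shipped | 1 | 4

Group tickets by status.
Per group compute: MIN(age_days), COUNT(*).
HAVING: drop groups with fewer than 3 rows.
  paid: ids {3, 22} → MIN(age_days)=1, COUNT(*)=2
  returned: ids {9, 10, 19} → MIN(age_days)=2, COUNT(*)=3
  shipped: ids {7, 11, 12, 17} → MIN(age_days)=1, COUNT(*)=4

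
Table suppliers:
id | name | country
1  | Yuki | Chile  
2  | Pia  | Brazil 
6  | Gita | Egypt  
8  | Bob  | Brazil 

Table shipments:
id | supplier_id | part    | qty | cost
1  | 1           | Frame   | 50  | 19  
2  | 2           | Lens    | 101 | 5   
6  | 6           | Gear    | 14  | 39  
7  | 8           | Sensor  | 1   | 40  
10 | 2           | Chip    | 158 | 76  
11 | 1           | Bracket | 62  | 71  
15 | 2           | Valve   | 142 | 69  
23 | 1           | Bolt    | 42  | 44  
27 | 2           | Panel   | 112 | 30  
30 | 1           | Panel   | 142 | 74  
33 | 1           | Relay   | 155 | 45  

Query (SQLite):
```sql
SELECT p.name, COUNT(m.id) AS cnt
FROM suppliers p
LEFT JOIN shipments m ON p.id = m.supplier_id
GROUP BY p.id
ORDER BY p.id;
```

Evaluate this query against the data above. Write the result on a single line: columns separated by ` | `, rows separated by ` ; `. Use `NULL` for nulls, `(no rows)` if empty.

Yuki | 5 ; Pia | 4 ; Gita | 1 ; Bob | 1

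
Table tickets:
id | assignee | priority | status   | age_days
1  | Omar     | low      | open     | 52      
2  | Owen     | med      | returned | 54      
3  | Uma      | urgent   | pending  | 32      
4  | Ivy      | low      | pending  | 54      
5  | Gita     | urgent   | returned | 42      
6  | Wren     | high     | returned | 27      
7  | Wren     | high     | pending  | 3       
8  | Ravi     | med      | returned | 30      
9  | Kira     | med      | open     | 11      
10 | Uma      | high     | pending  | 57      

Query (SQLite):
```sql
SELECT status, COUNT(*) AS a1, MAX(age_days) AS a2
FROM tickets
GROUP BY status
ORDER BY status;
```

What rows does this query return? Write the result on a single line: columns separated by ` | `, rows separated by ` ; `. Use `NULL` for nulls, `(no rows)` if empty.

Group tickets by status.
Per group compute: COUNT(*), MAX(age_days).
  open: ids {1, 9} → COUNT(*)=2, MAX(age_days)=52
  pending: ids {3, 4, 7, 10} → COUNT(*)=4, MAX(age_days)=57
  returned: ids {2, 5, 6, 8} → COUNT(*)=4, MAX(age_days)=54

open | 2 | 52 ; pending | 4 | 57 ; returned | 4 | 54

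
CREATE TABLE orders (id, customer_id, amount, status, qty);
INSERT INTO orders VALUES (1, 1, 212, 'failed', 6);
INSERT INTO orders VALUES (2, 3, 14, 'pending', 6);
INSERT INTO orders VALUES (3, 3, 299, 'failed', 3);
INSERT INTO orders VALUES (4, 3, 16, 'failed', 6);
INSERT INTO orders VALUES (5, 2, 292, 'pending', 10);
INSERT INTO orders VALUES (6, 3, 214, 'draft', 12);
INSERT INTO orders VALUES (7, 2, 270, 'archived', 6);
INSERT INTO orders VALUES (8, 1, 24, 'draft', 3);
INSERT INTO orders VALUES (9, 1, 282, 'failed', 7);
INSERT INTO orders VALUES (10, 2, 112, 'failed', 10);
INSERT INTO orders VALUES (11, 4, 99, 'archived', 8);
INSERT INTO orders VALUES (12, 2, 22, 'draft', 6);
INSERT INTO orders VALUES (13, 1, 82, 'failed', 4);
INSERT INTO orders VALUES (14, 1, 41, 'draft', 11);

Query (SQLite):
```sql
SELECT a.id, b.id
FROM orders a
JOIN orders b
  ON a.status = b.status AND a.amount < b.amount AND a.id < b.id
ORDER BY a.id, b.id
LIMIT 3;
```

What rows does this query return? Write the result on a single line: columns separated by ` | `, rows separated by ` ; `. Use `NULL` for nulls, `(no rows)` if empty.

Pairs (a,b) with same status, a.amount < b.amount, a.id < b.id.
status groups: archived:{7,11} draft:{6,8,12,14} failed:{1,3,4,9,10,13} pending:{2,5}
Ordered by (a.id, b.id); first 3.

1 | 3 ; 1 | 9 ; 2 | 5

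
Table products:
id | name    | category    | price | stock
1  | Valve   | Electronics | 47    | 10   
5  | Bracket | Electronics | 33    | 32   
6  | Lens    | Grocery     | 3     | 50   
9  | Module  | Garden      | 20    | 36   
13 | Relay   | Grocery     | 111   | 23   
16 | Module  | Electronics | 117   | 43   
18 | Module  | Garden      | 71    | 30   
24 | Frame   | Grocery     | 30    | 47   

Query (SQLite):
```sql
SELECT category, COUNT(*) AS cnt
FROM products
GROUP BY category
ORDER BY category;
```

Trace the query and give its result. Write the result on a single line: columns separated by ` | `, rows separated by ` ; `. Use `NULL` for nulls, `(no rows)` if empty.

Electronics | 3 ; Garden | 2 ; Grocery | 3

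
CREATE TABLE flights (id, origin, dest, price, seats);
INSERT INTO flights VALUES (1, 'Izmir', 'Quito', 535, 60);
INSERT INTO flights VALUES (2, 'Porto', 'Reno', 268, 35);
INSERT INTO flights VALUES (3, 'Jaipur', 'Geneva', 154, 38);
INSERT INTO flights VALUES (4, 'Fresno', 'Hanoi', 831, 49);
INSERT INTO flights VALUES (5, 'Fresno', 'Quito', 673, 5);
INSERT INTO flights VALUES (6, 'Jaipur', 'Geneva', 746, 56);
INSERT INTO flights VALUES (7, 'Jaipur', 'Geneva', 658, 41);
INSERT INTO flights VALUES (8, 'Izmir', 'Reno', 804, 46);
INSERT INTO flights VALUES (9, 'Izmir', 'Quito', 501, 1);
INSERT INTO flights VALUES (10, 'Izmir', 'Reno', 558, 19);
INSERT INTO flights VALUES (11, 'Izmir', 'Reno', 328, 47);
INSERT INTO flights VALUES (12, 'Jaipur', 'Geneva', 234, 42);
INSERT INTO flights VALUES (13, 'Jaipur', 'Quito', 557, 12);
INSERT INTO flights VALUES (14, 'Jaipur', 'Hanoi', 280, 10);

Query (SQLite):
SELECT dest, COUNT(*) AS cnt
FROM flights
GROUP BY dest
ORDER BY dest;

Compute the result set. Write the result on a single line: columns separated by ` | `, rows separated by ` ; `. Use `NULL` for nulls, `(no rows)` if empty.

Partition flights by dest; compute COUNT(*) within each group.
  Geneva: ids {3, 6, 7, 12} → COUNT(*)=4
  Hanoi: ids {4, 14} → COUNT(*)=2
  Quito: ids {1, 5, 9, 13} → COUNT(*)=4
  Reno: ids {2, 8, 10, 11} → COUNT(*)=4

Geneva | 4 ; Hanoi | 2 ; Quito | 4 ; Reno | 4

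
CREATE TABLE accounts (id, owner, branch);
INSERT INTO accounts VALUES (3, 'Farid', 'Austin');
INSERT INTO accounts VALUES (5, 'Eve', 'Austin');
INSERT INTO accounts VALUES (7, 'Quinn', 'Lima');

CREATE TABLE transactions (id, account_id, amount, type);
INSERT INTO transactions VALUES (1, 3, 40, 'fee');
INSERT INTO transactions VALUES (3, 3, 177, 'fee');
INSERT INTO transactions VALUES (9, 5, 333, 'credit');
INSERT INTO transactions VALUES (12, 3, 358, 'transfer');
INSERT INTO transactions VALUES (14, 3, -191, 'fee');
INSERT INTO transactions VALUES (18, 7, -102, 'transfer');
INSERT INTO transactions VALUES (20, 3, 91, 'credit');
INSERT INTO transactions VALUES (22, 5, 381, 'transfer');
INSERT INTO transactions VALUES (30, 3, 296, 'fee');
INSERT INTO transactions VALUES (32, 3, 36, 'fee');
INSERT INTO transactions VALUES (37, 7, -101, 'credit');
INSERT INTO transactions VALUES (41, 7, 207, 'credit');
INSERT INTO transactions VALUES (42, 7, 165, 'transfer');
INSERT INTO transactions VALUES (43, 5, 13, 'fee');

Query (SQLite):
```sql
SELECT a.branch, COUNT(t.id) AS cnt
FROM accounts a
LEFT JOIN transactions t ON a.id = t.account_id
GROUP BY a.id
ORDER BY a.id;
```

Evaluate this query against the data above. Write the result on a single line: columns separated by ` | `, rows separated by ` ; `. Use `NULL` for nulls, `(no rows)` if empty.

Austin | 7 ; Austin | 3 ; Lima | 4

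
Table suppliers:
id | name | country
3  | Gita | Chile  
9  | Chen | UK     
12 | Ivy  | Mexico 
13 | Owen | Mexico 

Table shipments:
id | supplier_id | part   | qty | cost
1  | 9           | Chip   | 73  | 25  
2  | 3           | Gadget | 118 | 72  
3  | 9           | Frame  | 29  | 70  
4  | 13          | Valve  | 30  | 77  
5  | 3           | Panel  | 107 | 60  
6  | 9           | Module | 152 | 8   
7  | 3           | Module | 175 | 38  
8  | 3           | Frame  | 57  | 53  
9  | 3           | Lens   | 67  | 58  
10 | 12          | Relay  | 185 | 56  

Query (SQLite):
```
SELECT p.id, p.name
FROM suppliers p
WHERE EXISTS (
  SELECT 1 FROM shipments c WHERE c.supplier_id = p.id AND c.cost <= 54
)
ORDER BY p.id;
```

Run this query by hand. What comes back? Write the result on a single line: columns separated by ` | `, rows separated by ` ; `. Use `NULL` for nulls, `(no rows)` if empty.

3 | Gita ; 9 | Chen

For each suppliers row, check whether any shipments with matching supplier_id has cost <= 54.
Keep rows where that is true.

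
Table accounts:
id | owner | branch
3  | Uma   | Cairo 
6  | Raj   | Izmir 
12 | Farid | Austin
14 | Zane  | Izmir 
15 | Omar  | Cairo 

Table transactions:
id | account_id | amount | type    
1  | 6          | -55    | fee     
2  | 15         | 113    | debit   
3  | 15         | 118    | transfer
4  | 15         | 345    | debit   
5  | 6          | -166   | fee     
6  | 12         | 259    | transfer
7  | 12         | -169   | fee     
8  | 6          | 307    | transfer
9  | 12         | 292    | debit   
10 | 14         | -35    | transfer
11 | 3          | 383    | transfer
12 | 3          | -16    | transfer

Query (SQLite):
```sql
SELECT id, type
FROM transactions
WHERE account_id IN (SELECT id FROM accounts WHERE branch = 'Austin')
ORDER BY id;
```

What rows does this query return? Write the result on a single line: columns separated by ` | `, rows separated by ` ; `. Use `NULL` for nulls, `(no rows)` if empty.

Inner query: accounts.id where branch = 'Austin'.
Outer: keep transactions rows whose account_id is in that set.
Inner query → {12}

6 | transfer ; 7 | fee ; 9 | debit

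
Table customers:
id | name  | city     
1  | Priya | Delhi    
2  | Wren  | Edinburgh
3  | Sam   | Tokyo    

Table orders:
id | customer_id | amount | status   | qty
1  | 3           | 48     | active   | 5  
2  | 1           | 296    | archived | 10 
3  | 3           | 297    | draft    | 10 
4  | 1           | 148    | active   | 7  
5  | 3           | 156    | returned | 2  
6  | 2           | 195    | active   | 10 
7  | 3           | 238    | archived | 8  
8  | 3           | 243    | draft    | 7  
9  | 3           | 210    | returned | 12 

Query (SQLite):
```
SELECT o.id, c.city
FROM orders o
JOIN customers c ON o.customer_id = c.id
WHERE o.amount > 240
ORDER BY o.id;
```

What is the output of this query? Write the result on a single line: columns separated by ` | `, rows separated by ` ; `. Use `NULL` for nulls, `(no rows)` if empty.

2 | Delhi ; 3 | Tokyo ; 8 | Tokyo

Each orders row matches the customers row where customer_id = customers.id.
Then keep rows with o.amount > 240.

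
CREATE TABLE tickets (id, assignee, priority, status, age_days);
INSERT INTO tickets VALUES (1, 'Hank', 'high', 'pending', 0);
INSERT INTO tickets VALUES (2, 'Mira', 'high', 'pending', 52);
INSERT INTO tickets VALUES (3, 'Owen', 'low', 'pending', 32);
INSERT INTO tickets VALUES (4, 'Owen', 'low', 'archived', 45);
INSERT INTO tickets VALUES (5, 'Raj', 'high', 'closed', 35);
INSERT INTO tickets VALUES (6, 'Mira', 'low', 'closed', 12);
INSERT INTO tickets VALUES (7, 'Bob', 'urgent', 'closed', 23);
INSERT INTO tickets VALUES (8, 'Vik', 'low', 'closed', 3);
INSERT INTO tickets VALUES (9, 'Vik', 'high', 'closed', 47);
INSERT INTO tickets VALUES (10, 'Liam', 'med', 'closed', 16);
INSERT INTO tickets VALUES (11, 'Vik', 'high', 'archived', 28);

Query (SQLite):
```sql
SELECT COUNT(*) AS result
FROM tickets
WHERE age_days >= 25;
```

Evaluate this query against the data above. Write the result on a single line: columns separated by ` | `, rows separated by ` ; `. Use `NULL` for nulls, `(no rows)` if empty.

Rows where age_days >= 25 → age_days values: [52, 32, 45, 35, 47, 28].
COUNT(*) counts rows → 6.

6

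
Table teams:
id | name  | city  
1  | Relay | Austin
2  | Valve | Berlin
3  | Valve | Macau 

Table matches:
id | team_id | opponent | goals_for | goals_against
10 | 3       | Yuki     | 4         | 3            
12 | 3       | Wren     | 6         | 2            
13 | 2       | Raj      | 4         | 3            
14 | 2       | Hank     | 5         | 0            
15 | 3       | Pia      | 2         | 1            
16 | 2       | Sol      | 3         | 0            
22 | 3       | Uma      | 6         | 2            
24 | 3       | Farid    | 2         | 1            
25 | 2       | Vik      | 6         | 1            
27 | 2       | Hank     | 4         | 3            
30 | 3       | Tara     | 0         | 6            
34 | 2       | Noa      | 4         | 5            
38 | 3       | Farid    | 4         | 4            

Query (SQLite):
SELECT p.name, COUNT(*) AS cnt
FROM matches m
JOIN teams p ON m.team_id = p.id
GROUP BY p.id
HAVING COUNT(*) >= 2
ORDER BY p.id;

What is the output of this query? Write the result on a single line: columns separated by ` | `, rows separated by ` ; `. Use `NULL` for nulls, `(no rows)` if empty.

Valve | 6 ; Valve | 7

Join each matches row to its teams via team_id.
Group joined rows by teams.id; compute COUNT(*) per group.
HAVING: keep groups with count ≥ 2.
  2: ids {13, 14, 16, 25, 27, 34} → COUNT(*)=6
  3: ids {10, 12, 15, 22, 24, 30, 38} → COUNT(*)=7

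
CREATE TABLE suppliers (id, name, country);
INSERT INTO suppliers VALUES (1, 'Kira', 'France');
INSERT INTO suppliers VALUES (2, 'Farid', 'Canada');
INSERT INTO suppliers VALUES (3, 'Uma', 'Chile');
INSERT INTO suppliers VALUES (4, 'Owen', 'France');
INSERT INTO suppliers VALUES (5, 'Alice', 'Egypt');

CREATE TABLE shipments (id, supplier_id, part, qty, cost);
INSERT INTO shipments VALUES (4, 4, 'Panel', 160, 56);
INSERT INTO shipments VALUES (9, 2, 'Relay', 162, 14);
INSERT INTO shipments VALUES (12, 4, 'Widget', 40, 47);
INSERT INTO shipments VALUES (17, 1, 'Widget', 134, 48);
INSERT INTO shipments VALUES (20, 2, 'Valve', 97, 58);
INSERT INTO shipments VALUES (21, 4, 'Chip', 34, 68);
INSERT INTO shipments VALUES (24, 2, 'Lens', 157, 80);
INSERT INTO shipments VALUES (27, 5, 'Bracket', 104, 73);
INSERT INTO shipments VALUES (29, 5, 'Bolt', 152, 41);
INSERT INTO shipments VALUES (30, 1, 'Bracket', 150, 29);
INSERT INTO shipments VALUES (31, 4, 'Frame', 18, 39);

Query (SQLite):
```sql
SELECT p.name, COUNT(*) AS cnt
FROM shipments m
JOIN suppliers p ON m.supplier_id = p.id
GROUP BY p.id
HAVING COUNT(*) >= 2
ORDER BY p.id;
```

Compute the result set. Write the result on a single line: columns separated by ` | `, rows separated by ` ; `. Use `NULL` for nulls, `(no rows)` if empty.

Join each shipments row to its suppliers via supplier_id.
Group joined rows by suppliers.id; compute COUNT(*) per group.
HAVING: keep groups with count ≥ 2.
  1: ids {17, 30} → COUNT(*)=2
  2: ids {9, 20, 24} → COUNT(*)=3
  4: ids {4, 12, 21, 31} → COUNT(*)=4
  5: ids {27, 29} → COUNT(*)=2

Kira | 2 ; Farid | 3 ; Owen | 4 ; Alice | 2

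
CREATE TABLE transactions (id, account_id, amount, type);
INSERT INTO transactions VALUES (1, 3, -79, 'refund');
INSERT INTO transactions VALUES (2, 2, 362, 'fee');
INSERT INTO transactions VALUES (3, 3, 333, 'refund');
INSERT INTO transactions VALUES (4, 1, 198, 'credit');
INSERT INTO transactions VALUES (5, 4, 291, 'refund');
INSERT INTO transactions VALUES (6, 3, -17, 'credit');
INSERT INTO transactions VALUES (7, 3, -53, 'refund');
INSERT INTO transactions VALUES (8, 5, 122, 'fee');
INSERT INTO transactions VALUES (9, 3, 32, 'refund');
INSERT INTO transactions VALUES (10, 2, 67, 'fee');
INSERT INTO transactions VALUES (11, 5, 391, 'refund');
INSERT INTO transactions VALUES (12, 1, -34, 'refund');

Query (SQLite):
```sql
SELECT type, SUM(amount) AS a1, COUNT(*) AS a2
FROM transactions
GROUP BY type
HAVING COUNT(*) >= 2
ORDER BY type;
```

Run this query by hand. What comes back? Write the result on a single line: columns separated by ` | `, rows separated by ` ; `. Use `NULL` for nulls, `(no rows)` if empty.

credit | 181 | 2 ; fee | 551 | 3 ; refund | 881 | 7

Group transactions by type.
Per group compute: SUM(amount), COUNT(*).
HAVING: drop groups with fewer than 2 rows.
  credit: ids {4, 6} → SUM(amount)=181, COUNT(*)=2
  fee: ids {2, 8, 10} → SUM(amount)=551, COUNT(*)=3
  refund: ids {1, 3, 5, 7, 9, 11, 12} → SUM(amount)=881, COUNT(*)=7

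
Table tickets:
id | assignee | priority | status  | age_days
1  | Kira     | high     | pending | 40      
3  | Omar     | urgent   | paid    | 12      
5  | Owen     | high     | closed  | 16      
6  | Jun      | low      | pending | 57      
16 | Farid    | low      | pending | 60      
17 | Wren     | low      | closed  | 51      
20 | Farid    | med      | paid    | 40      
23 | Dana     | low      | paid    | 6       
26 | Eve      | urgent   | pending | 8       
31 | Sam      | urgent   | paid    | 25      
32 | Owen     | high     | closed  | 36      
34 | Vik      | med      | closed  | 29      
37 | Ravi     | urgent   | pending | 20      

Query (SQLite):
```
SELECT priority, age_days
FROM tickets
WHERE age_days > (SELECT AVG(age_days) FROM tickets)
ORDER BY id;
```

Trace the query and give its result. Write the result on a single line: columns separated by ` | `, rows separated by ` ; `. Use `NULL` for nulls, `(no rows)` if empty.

high | 40 ; low | 57 ; low | 60 ; low | 51 ; med | 40 ; high | 36

Scalar subquery: AVG(age_days) over all tickets rows = 30.769231 (≈; comparison uses full precision).
Keep rows where age_days > that value.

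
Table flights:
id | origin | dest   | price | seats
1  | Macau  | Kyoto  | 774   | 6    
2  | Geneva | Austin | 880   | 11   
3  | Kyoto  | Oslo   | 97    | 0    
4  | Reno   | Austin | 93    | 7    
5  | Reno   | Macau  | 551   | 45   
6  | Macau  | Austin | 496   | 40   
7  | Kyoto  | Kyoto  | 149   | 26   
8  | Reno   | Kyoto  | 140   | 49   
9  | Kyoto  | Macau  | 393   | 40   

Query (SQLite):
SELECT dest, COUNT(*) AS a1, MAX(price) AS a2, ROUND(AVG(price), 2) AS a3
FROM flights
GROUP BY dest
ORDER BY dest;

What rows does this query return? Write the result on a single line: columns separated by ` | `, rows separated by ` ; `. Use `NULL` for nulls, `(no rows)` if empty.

Group flights by dest.
Per group compute: COUNT(*), MAX(price), ROUND(AVG(price), 2).
  Austin: ids {2, 4, 6} → COUNT(*)=3, MAX(price)=880, ROUND(AVG(price), 2)=489.67
  Kyoto: ids {1, 7, 8} → COUNT(*)=3, MAX(price)=774, ROUND(AVG(price), 2)=354.33
  Macau: ids {5, 9} → COUNT(*)=2, MAX(price)=551, ROUND(AVG(price), 2)=472
  Oslo: ids {3} → COUNT(*)=1, MAX(price)=97, ROUND(AVG(price), 2)=97

Austin | 3 | 880 | 489.67 ; Kyoto | 3 | 774 | 354.33 ; Macau | 2 | 551 | 472 ; Oslo | 1 | 97 | 97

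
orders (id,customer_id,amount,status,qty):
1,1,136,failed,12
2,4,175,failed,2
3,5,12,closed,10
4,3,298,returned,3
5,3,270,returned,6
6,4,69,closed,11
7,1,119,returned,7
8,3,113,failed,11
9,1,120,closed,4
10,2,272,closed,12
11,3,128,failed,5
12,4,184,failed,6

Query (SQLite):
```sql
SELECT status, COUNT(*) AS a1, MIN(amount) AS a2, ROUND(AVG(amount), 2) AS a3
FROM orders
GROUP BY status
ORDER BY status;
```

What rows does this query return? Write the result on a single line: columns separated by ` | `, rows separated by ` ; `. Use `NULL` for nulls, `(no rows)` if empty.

Group orders by status.
Per group compute: COUNT(*), MIN(amount), ROUND(AVG(amount), 2).
  closed: ids {3, 6, 9, 10} → COUNT(*)=4, MIN(amount)=12, ROUND(AVG(amount), 2)=118.25
  failed: ids {1, 2, 8, 11, 12} → COUNT(*)=5, MIN(amount)=113, ROUND(AVG(amount), 2)=147.2
  returned: ids {4, 5, 7} → COUNT(*)=3, MIN(amount)=119, ROUND(AVG(amount), 2)=229

closed | 4 | 12 | 118.25 ; failed | 5 | 113 | 147.2 ; returned | 3 | 119 | 229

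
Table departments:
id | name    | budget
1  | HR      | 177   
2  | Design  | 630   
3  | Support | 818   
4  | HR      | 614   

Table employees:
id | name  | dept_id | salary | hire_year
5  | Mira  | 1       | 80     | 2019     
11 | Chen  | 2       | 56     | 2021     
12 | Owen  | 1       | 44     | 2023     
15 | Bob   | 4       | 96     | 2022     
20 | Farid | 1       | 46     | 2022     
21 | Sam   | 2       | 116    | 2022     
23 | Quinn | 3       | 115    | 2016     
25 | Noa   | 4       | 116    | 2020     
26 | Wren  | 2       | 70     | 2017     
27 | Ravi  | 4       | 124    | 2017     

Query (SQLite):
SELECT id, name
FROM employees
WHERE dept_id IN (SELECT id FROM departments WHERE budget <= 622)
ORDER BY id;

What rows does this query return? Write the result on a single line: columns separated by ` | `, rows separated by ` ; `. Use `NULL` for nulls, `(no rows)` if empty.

5 | Mira ; 12 | Owen ; 15 | Bob ; 20 | Farid ; 25 | Noa ; 27 | Ravi

Inner query: departments.id where budget <= 622.
Outer: keep employees rows whose dept_id is in that set.
Inner query → {1, 4}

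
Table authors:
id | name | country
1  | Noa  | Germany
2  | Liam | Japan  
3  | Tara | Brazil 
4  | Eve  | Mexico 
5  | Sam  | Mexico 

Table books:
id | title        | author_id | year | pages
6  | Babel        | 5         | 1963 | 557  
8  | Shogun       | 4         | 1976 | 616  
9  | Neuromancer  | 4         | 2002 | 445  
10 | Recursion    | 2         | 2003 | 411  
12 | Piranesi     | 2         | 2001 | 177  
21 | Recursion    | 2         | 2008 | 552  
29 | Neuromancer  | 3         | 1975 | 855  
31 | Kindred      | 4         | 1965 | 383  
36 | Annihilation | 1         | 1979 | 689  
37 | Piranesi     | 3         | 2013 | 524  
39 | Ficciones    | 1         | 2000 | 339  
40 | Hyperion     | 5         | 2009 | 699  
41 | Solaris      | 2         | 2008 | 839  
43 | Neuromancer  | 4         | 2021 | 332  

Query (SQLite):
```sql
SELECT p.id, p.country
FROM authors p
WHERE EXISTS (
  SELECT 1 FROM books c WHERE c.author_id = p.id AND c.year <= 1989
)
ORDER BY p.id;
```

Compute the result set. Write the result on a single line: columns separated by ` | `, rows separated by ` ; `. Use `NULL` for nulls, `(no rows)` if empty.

1 | Germany ; 3 | Brazil ; 4 | Mexico ; 5 | Mexico

For each authors row, check whether any books with matching author_id has year <= 1989.
Keep rows where that is true.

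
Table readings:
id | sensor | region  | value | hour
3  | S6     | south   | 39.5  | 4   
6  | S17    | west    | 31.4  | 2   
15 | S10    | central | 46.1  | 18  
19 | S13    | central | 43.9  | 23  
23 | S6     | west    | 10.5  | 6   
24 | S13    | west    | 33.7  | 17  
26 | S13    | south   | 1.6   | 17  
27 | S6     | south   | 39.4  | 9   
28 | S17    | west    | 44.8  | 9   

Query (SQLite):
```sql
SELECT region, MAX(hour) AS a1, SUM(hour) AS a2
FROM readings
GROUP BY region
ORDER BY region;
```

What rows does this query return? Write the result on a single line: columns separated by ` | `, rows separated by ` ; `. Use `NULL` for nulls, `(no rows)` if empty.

central | 23 | 41 ; south | 17 | 30 ; west | 17 | 34

Group readings by region.
Per group compute: MAX(hour), SUM(hour).
  central: ids {15, 19} → MAX(hour)=23, SUM(hour)=41
  south: ids {3, 26, 27} → MAX(hour)=17, SUM(hour)=30
  west: ids {6, 23, 24, 28} → MAX(hour)=17, SUM(hour)=34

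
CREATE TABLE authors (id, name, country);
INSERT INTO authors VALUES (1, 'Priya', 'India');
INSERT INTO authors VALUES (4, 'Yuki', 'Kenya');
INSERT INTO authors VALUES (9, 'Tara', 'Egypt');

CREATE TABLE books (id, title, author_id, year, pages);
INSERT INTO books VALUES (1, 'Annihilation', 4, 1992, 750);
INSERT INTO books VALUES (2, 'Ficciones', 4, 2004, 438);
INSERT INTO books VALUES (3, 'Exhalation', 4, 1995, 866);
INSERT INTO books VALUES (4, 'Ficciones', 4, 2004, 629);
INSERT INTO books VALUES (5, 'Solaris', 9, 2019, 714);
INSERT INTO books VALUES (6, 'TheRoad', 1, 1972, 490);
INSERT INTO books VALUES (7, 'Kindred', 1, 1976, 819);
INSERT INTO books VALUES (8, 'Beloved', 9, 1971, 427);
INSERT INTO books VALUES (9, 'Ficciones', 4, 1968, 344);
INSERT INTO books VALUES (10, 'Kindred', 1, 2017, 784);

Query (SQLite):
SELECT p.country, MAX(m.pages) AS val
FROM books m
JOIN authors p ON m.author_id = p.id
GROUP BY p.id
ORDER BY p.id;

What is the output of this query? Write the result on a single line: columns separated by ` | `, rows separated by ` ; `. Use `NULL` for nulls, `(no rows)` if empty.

Join each books row to its authors via author_id.
Group joined rows by authors.id; compute MAX(m.pages) per group.
  1: ids {6, 7, 10} → MAX(m.pages)=819
  4: ids {1, 2, 3, 4, 9} → MAX(m.pages)=866
  9: ids {5, 8} → MAX(m.pages)=714

India | 819 ; Kenya | 866 ; Egypt | 714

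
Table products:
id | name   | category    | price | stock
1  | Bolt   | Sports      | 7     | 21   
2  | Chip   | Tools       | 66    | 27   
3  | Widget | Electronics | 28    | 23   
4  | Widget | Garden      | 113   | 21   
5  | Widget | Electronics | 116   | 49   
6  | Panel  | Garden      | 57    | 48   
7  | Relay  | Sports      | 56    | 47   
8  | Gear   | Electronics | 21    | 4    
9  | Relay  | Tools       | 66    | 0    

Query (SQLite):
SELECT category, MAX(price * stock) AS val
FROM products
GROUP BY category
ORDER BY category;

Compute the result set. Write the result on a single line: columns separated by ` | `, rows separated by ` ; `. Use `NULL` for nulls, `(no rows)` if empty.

Electronics | 5684 ; Garden | 2736 ; Sports | 2632 ; Tools | 1782

For each row compute price * stock.
Group by category; take MAX of the expression per group.
  Electronics: ids {3, 5, 8} → MAX(price * stock)=5684
  Garden: ids {4, 6} → MAX(price * stock)=2736
  Sports: ids {1, 7} → MAX(price * stock)=2632
  Tools: ids {2, 9} → MAX(price * stock)=1782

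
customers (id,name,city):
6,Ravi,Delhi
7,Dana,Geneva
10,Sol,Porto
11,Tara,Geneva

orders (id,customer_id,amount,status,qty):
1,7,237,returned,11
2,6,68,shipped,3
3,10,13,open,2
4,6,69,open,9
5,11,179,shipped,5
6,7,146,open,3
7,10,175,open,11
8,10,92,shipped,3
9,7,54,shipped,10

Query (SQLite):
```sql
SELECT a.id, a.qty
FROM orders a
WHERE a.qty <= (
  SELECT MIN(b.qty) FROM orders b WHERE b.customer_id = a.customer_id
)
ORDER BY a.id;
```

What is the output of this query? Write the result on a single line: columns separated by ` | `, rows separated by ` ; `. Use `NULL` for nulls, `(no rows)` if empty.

2 | 3 ; 3 | 2 ; 5 | 5 ; 6 | 3

For each orders row a, compute MIN(qty) over rows sharing a.customer_id.
Keep row a if a.qty <= that per-group MIN.
  customer_id=6: MIN(qty) = 3
  customer_id=7: MIN(qty) = 3
  customer_id=10: MIN(qty) = 2
  customer_id=11: MIN(qty) = 5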